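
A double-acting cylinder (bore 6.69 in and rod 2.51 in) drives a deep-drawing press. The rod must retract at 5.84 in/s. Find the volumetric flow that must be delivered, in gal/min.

Rod-side annular area A_ann = π/4 × (6.69² − 2.51²) = 30.20 in^2
Q = A × v

Q ≈ 45.8 gal/min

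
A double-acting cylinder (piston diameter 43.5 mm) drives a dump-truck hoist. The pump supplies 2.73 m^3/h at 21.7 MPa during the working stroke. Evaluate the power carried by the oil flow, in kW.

W ≈ 16.5 kW

Hydraulic power = P × Q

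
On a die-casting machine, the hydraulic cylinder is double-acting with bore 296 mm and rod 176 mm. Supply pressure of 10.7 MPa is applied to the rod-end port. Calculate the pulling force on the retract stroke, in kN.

Rod-side annular area A_ann = π/4 × (296² − 176²) = 44480 mm^2
On retraction the pressure acts on the annular area (bore minus rod).
F = P × A_ann

F ≈ 476 kN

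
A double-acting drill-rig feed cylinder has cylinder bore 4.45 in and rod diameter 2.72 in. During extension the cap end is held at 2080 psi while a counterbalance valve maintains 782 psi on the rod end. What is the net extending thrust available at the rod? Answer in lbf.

F ≈ 24700 lbf

Cap-side area A_cap = π/4 × (4.45 in)² = 15.55 in^2
Rod-side annular area A_ann = π/4 × (4.45² − 2.72²) = 9.742 in^2
Net thrust = P_cap·A_cap − P_rod·A_ann = 32350 lbf − 7618 lbf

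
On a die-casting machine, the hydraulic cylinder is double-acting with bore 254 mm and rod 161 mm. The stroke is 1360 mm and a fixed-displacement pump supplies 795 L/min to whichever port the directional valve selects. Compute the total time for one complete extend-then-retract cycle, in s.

Cap-side area A_cap = π/4 × (254 mm)² = 50670 mm^2
Rod-side annular area A_ann = π/4 × (254² − 161²) = 30310 mm^2
t_ext = A_cap·L/Q = 5.201 s
t_ret = A_ann·L/Q = 3.111 s
t_cycle = t_ext + t_ret

t ≈ 8.31 s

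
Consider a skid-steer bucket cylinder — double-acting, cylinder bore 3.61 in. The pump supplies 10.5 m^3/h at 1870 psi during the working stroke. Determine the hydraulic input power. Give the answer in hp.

W ≈ 50.4 hp

Hydraulic power = P × Q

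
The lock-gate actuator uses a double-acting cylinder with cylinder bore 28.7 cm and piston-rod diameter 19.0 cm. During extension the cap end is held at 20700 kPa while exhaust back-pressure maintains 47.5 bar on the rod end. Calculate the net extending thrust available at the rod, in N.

Cap-side area A_cap = π/4 × (28.7 cm)² = 646.9 cm^2
Rod-side annular area A_ann = π/4 × (28.7² − 19.0²) = 363.4 cm^2
Net thrust = P_cap·A_cap − P_rod·A_ann = 1.339e6 N − 1.726e5 N

F ≈ 1.17e6 N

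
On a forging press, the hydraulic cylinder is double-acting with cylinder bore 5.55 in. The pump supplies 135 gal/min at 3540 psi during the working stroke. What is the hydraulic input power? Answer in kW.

Hydraulic power = P × Q

W ≈ 208 kW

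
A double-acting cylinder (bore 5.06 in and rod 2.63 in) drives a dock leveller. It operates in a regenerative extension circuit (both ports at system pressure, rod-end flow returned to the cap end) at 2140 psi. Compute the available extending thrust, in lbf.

F ≈ 11600 lbf

With equal pressure on both faces, forces on the annular region cancel; the net push is pressure × rod cross-section.
Rod cross-section A_rod = π/4 × (2.63 in)² = 5.433 in^2
F = P × A_rod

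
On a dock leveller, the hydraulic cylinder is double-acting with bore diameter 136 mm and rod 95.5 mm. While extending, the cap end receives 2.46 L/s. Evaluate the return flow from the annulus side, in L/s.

Cap-side area A_cap = π/4 × (136 mm)² = 14530 mm^2
Rod-side annular area A_ann = π/4 × (136² − 95.5²) = 7364 mm^2
Piston speed v = Q_in/A_cap; rod-end outflow Q_out = v × A_ann = Q_in × A_ann/A_cap.

Q_out ≈ 1.25 L/s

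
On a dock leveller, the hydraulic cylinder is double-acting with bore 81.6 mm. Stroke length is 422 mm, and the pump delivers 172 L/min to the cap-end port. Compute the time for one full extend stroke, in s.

t ≈ 0.770 s

Cap-side area A_cap = π/4 × (81.6 mm)² = 5230 mm^2
Swept volume V = A × L; t = V / Q = A·L / Q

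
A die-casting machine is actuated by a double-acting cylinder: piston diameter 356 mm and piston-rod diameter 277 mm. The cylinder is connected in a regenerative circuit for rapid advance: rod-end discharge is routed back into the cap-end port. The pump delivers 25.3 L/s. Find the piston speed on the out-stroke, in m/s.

v ≈ 0.420 m/s

In regeneration the rod-end outflow joins the pump flow into the cap end, so the net volume the pump must supply per unit advance equals the rod cross-section area.
Rod cross-section A_rod = π/4 × (277 mm)² = 60260 mm^2
v = Q_pump / A_rod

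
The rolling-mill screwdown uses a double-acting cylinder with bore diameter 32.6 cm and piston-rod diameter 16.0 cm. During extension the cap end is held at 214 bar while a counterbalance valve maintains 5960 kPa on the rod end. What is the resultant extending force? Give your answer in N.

Cap-side area A_cap = π/4 × (32.6 cm)² = 834.7 cm^2
Rod-side annular area A_ann = π/4 × (32.6² − 16.0²) = 633.6 cm^2
Net thrust = P_cap·A_cap − P_rod·A_ann = 1.786e6 N − 3.776e5 N

F ≈ 1.41e6 N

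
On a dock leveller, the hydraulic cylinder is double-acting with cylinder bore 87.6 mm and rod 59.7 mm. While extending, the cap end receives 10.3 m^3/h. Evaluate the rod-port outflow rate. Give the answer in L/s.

Cap-side area A_cap = π/4 × (87.6 mm)² = 6027 mm^2
Rod-side annular area A_ann = π/4 × (87.6² − 59.7²) = 3228 mm^2
Piston speed v = Q_in/A_cap; rod-end outflow Q_out = v × A_ann = Q_in × A_ann/A_cap.

Q_out ≈ 1.53 L/s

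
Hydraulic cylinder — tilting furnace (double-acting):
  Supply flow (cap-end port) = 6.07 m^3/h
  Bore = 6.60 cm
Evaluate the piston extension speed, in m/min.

v ≈ 29.6 m/min

Cap-side area A_cap = π/4 × (6.60 cm)² = 34.21 cm^2
v = Q / A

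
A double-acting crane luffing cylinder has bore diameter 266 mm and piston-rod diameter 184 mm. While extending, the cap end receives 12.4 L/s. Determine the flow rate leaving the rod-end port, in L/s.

Cap-side area A_cap = π/4 × (266 mm)² = 55570 mm^2
Rod-side annular area A_ann = π/4 × (266² − 184²) = 28980 mm^2
Piston speed v = Q_in/A_cap; rod-end outflow Q_out = v × A_ann = Q_in × A_ann/A_cap.

Q_out ≈ 6.47 L/s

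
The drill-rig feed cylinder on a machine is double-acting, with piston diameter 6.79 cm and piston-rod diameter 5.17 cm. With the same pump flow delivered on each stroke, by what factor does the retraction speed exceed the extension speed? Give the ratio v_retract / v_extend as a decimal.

v_ret/v_ext ≈ 2.38

Cap-side area A_cap = π/4 × (6.79 cm)² = 36.21 cm^2
Rod-side annular area A_ann = π/4 × (6.79² − 5.17²) = 15.22 cm^2
For equal Q, v ∝ 1/A, so v_ret/v_ext = A_cap/A_ann.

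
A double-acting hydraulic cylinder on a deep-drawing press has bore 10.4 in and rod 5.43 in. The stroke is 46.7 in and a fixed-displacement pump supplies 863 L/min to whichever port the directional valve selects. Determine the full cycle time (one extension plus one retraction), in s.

t ≈ 7.81 s

Cap-side area A_cap = π/4 × (10.4 in)² = 84.95 in^2
Rod-side annular area A_ann = π/4 × (10.4² − 5.43²) = 61.79 in^2
t_ext = A_cap·L/Q = 4.520 s
t_ret = A_ann·L/Q = 3.288 s
t_cycle = t_ext + t_ret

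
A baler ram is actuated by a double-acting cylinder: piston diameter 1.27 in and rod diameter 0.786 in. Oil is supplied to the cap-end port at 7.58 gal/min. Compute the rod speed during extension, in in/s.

Cap-side area A_cap = π/4 × (1.27 in)² = 1.267 in^2
v = Q / A

v ≈ 23.0 in/s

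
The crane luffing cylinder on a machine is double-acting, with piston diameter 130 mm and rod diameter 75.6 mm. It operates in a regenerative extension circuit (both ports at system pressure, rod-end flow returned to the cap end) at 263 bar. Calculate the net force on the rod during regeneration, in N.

With equal pressure on both faces, forces on the annular region cancel; the net push is pressure × rod cross-section.
Rod cross-section A_rod = π/4 × (75.6 mm)² = 4489 mm^2
F = P × A_rod

F ≈ 1.18e5 N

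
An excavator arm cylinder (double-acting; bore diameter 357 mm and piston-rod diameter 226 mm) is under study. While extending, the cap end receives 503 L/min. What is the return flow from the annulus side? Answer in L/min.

Q_out ≈ 301 L/min

Cap-side area A_cap = π/4 × (357 mm)² = 1.001e5 mm^2
Rod-side annular area A_ann = π/4 × (357² − 226²) = 59980 mm^2
Piston speed v = Q_in/A_cap; rod-end outflow Q_out = v × A_ann = Q_in × A_ann/A_cap.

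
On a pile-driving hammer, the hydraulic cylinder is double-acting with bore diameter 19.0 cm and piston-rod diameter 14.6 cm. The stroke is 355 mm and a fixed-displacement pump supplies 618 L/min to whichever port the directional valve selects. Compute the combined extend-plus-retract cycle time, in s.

t ≈ 1.38 s

Cap-side area A_cap = π/4 × (19.0 cm)² = 283.5 cm^2
Rod-side annular area A_ann = π/4 × (19.0² − 14.6²) = 116.1 cm^2
t_ext = A_cap·L/Q = 0.9772 s
t_ret = A_ann·L/Q = 0.4002 s
t_cycle = t_ext + t_ret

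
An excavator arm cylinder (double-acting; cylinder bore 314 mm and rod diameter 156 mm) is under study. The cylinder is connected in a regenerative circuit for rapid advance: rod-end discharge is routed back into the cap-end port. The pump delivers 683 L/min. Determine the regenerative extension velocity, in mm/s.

In regeneration the rod-end outflow joins the pump flow into the cap end, so the net volume the pump must supply per unit advance equals the rod cross-section area.
Rod cross-section A_rod = π/4 × (156 mm)² = 19110 mm^2
v = Q_pump / A_rod

v ≈ 596 mm/s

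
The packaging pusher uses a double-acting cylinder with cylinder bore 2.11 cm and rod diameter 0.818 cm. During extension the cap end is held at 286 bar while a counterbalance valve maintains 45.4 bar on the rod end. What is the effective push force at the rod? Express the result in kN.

Cap-side area A_cap = π/4 × (2.11 cm)² = 3.497 cm^2
Rod-side annular area A_ann = π/4 × (2.11² − 0.818²) = 2.971 cm^2
Net thrust = P_cap·A_cap − P_rod·A_ann = 10.00 kN − 1.349 kN

F ≈ 8.65 kN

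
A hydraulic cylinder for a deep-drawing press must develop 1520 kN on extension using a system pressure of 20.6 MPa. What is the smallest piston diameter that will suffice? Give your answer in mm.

D ≈ 307 mm

Extension force acts on the full piston face: F = P × (π/4)D².
D = √(4F / (πP)) = √(4 × 1520 kN / (π × 20.6 MPa))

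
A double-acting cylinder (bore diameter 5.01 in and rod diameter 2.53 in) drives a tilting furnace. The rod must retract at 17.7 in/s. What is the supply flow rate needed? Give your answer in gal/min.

Rod-side annular area A_ann = π/4 × (5.01² − 2.53²) = 14.69 in^2
Q = A × v

Q ≈ 67.5 gal/min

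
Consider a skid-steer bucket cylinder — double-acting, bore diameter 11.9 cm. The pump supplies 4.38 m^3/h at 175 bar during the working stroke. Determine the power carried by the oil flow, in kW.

W ≈ 21.3 kW

Hydraulic power = P × Q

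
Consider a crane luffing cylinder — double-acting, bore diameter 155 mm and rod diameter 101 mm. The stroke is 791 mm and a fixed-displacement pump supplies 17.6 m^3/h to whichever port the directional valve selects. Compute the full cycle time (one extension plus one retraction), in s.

Cap-side area A_cap = π/4 × (155 mm)² = 18870 mm^2
Rod-side annular area A_ann = π/4 × (155² − 101²) = 10860 mm^2
t_ext = A_cap·L/Q = 3.053 s
t_ret = A_ann·L/Q = 1.757 s
t_cycle = t_ext + t_ret

t ≈ 4.81 s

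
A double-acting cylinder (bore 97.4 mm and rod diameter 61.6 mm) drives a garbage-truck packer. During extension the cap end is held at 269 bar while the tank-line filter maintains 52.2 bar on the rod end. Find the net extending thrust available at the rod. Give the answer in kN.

Cap-side area A_cap = π/4 × (97.4 mm)² = 7451 mm^2
Rod-side annular area A_ann = π/4 × (97.4² − 61.6²) = 4471 mm^2
Net thrust = P_cap·A_cap − P_rod·A_ann = 200.4 kN − 23.34 kN

F ≈ 177 kN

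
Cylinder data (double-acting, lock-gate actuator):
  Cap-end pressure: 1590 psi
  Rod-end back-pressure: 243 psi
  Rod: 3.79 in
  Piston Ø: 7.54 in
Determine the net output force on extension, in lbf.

F ≈ 62900 lbf

Cap-side area A_cap = π/4 × (7.54 in)² = 44.65 in^2
Rod-side annular area A_ann = π/4 × (7.54² − 3.79²) = 33.37 in^2
Net thrust = P_cap·A_cap − P_rod·A_ann = 71000 lbf − 8109 lbf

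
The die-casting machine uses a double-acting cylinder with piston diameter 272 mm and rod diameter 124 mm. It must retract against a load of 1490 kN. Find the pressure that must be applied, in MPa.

P ≈ 32.4 MPa

Rod-side annular area A_ann = π/4 × (272² − 124²) = 46030 mm^2
Retraction: pressure acts on the annular area.
P = F / A = 1490 kN / A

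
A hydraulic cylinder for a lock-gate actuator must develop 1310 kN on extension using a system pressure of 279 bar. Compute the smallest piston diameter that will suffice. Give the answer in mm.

D ≈ 245 mm

Extension force acts on the full piston face: F = P × (π/4)D².
D = √(4F / (πP)) = √(4 × 1310 kN / (π × 279 bar))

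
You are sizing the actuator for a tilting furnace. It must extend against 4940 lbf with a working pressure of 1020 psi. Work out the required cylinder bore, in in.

D ≈ 2.48 in

Extension force acts on the full piston face: F = P × (π/4)D².
D = √(4F / (πP)) = √(4 × 4940 lbf / (π × 1020 psi))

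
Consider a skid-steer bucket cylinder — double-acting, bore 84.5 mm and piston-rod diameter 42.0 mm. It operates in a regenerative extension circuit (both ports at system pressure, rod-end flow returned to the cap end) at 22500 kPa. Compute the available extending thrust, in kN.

F ≈ 31.2 kN

With equal pressure on both faces, forces on the annular region cancel; the net push is pressure × rod cross-section.
Rod cross-section A_rod = π/4 × (42.0 mm)² = 1385 mm^2
F = P × A_rod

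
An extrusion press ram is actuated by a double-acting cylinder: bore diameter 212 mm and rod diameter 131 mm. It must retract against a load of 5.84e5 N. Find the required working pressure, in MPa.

Rod-side annular area A_ann = π/4 × (212² − 131²) = 21820 mm^2
Retraction: pressure acts on the annular area.
P = F / A = 5.84e5 N / A

P ≈ 26.8 MPa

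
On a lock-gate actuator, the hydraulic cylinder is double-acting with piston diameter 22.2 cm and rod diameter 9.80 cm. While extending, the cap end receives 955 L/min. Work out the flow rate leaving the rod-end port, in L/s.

Q_out ≈ 12.8 L/s

Cap-side area A_cap = π/4 × (22.2 cm)² = 387.1 cm^2
Rod-side annular area A_ann = π/4 × (22.2² − 9.80²) = 311.6 cm^2
Piston speed v = Q_in/A_cap; rod-end outflow Q_out = v × A_ann = Q_in × A_ann/A_cap.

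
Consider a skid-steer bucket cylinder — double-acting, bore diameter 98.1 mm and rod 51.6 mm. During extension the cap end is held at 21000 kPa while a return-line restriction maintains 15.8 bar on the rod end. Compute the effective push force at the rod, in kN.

Cap-side area A_cap = π/4 × (98.1 mm)² = 7558 mm^2
Rod-side annular area A_ann = π/4 × (98.1² − 51.6²) = 5467 mm^2
Net thrust = P_cap·A_cap − P_rod·A_ann = 158.7 kN − 8.638 kN

F ≈ 150 kN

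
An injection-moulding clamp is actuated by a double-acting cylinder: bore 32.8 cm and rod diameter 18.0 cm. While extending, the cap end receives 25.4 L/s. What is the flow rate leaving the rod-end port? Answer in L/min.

Q_out ≈ 1070 L/min

Cap-side area A_cap = π/4 × (32.8 cm)² = 845.0 cm^2
Rod-side annular area A_ann = π/4 × (32.8² − 18.0²) = 590.5 cm^2
Piston speed v = Q_in/A_cap; rod-end outflow Q_out = v × A_ann = Q_in × A_ann/A_cap.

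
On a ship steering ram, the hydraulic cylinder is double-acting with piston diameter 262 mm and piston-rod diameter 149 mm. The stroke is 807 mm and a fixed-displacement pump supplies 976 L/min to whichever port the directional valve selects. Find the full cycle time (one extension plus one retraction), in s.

Cap-side area A_cap = π/4 × (262 mm)² = 53910 mm^2
Rod-side annular area A_ann = π/4 × (262² − 149²) = 36480 mm^2
t_ext = A_cap·L/Q = 2.675 s
t_ret = A_ann·L/Q = 1.810 s
t_cycle = t_ext + t_ret

t ≈ 4.48 s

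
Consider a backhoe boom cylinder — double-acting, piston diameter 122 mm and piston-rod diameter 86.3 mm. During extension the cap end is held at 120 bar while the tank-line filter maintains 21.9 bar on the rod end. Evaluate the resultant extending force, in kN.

F ≈ 127 kN

Cap-side area A_cap = π/4 × (122 mm)² = 11690 mm^2
Rod-side annular area A_ann = π/4 × (122² − 86.3²) = 5840 mm^2
Net thrust = P_cap·A_cap − P_rod·A_ann = 140.3 kN − 12.79 kN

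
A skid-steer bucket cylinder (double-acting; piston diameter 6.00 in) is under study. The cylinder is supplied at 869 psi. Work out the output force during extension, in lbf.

Cap-side area A_cap = π/4 × (6.00 in)² = 28.27 in^2
F = P × A_cap = 869 psi × A_cap

F ≈ 24600 lbf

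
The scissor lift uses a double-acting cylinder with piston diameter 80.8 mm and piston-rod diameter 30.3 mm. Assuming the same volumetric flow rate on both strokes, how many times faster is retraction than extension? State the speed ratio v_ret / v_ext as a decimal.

v_ret/v_ext ≈ 1.16

Cap-side area A_cap = π/4 × (80.8 mm)² = 5128 mm^2
Rod-side annular area A_ann = π/4 × (80.8² − 30.3²) = 4407 mm^2
For equal Q, v ∝ 1/A, so v_ret/v_ext = A_cap/A_ann.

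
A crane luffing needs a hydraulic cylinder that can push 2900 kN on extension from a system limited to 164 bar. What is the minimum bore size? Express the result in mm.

D ≈ 474 mm

Extension force acts on the full piston face: F = P × (π/4)D².
D = √(4F / (πP)) = √(4 × 2900 kN / (π × 164 bar))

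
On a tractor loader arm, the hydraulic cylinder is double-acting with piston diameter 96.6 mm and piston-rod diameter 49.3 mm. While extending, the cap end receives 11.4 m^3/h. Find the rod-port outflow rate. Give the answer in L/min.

Q_out ≈ 141 L/min

Cap-side area A_cap = π/4 × (96.6 mm)² = 7329 mm^2
Rod-side annular area A_ann = π/4 × (96.6² − 49.3²) = 5420 mm^2
Piston speed v = Q_in/A_cap; rod-end outflow Q_out = v × A_ann = Q_in × A_ann/A_cap.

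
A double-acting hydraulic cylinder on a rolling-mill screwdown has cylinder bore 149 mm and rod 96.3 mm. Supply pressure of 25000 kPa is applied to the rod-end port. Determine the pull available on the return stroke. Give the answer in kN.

F ≈ 254 kN

Rod-side annular area A_ann = π/4 × (149² − 96.3²) = 10150 mm^2
On retraction the pressure acts on the annular area (bore minus rod).
F = P × A_ann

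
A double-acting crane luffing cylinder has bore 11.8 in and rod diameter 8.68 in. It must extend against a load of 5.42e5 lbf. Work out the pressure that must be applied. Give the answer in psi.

P ≈ 4960 psi

Cap-side area A_cap = π/4 × (11.8 in)² = 109.4 in^2
P = F / A = 5.42e5 lbf / A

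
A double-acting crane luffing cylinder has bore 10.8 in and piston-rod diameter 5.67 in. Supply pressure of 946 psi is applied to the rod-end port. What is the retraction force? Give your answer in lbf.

Rod-side annular area A_ann = π/4 × (10.8² − 5.67²) = 66.36 in^2
On retraction the pressure acts on the annular area (bore minus rod).
F = P × A_ann

F ≈ 62800 lbf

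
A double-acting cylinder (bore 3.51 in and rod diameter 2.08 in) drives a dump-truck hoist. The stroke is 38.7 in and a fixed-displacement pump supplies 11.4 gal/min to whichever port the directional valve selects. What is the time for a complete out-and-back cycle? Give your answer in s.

Cap-side area A_cap = π/4 × (3.51 in)² = 9.676 in^2
Rod-side annular area A_ann = π/4 × (3.51² − 2.08²) = 6.278 in^2
t_ext = A_cap·L/Q = 8.532 s
t_ret = A_ann·L/Q = 5.536 s
t_cycle = t_ext + t_ret

t ≈ 14.1 s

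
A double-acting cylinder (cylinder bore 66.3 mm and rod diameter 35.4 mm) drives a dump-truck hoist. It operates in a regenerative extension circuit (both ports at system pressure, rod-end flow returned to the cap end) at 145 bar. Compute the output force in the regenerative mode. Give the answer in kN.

With equal pressure on both faces, forces on the annular region cancel; the net push is pressure × rod cross-section.
Rod cross-section A_rod = π/4 × (35.4 mm)² = 984.2 mm^2
F = P × A_rod

F ≈ 14.3 kN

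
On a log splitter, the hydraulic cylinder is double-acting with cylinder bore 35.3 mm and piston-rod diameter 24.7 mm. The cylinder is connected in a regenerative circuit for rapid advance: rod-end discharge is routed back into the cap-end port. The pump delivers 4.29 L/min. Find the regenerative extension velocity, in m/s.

v ≈ 0.149 m/s

In regeneration the rod-end outflow joins the pump flow into the cap end, so the net volume the pump must supply per unit advance equals the rod cross-section area.
Rod cross-section A_rod = π/4 × (24.7 mm)² = 479.2 mm^2
v = Q_pump / A_rod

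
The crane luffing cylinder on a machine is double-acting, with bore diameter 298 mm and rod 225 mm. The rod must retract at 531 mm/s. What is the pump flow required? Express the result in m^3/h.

Q ≈ 57.3 m^3/h

Rod-side annular area A_ann = π/4 × (298² − 225²) = 29990 mm^2
Q = A × v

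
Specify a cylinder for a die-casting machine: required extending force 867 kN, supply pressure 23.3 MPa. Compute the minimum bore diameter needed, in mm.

D ≈ 218 mm

Extension force acts on the full piston face: F = P × (π/4)D².
D = √(4F / (πP)) = √(4 × 867 kN / (π × 23.3 MPa))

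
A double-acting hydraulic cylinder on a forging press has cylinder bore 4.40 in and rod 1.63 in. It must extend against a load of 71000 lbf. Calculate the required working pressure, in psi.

Cap-side area A_cap = π/4 × (4.40 in)² = 15.21 in^2
P = F / A = 71000 lbf / A

P ≈ 4670 psi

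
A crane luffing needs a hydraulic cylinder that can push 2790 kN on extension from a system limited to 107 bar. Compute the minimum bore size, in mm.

D ≈ 576 mm

Extension force acts on the full piston face: F = P × (π/4)D².
D = √(4F / (πP)) = √(4 × 2790 kN / (π × 107 bar))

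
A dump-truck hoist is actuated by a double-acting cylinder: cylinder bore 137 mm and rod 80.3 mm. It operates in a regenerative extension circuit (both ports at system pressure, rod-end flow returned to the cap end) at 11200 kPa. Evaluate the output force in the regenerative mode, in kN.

With equal pressure on both faces, forces on the annular region cancel; the net push is pressure × rod cross-section.
Rod cross-section A_rod = π/4 × (80.3 mm)² = 5064 mm^2
F = P × A_rod

F ≈ 56.7 kN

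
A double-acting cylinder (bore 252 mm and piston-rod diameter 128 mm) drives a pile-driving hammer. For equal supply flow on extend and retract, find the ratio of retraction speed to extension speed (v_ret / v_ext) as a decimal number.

Cap-side area A_cap = π/4 × (252 mm)² = 49880 mm^2
Rod-side annular area A_ann = π/4 × (252² − 128²) = 37010 mm^2
For equal Q, v ∝ 1/A, so v_ret/v_ext = A_cap/A_ann.

v_ret/v_ext ≈ 1.35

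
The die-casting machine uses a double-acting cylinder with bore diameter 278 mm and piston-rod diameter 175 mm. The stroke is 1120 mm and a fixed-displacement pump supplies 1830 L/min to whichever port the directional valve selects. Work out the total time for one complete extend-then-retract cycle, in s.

t ≈ 3.57 s

Cap-side area A_cap = π/4 × (278 mm)² = 60700 mm^2
Rod-side annular area A_ann = π/4 × (278² − 175²) = 36650 mm^2
t_ext = A_cap·L/Q = 2.229 s
t_ret = A_ann·L/Q = 1.346 s
t_cycle = t_ext + t_ret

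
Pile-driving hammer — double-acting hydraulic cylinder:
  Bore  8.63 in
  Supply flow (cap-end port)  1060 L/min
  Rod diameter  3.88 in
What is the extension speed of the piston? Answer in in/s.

Cap-side area A_cap = π/4 × (8.63 in)² = 58.49 in^2
v = Q / A

v ≈ 18.4 in/s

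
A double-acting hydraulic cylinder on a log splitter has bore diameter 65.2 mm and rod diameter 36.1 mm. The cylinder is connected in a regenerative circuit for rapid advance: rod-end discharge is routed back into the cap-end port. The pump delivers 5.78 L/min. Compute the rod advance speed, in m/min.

v ≈ 5.65 m/min

In regeneration the rod-end outflow joins the pump flow into the cap end, so the net volume the pump must supply per unit advance equals the rod cross-section area.
Rod cross-section A_rod = π/4 × (36.1 mm)² = 1024 mm^2
v = Q_pump / A_rod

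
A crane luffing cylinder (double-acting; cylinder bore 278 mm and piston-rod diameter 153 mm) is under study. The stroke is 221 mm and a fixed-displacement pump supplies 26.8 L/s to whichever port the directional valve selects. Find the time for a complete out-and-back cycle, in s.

Cap-side area A_cap = π/4 × (278 mm)² = 60700 mm^2
Rod-side annular area A_ann = π/4 × (278² − 153²) = 42310 mm^2
t_ext = A_cap·L/Q = 0.5005 s
t_ret = A_ann·L/Q = 0.3489 s
t_cycle = t_ext + t_ret

t ≈ 0.849 s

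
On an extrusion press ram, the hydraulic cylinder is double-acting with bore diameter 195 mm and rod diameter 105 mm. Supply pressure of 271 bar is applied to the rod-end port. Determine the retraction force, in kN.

Rod-side annular area A_ann = π/4 × (195² − 105²) = 21210 mm^2
On retraction the pressure acts on the annular area (bore minus rod).
F = P × A_ann

F ≈ 575 kN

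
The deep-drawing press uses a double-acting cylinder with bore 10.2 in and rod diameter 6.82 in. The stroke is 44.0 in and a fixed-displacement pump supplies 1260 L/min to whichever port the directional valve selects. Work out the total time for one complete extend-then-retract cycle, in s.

Cap-side area A_cap = π/4 × (10.2 in)² = 81.71 in^2
Rod-side annular area A_ann = π/4 × (10.2² − 6.82²) = 45.18 in^2
t_ext = A_cap·L/Q = 2.806 s
t_ret = A_ann·L/Q = 1.551 s
t_cycle = t_ext + t_ret

t ≈ 4.36 s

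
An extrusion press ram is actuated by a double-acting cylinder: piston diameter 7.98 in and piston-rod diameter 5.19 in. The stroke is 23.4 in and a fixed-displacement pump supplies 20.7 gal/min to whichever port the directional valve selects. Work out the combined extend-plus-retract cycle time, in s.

Cap-side area A_cap = π/4 × (7.98 in)² = 50.01 in^2
Rod-side annular area A_ann = π/4 × (7.98² − 5.19²) = 28.86 in^2
t_ext = A_cap·L/Q = 14.69 s
t_ret = A_ann·L/Q = 8.474 s
t_cycle = t_ext + t_ret

t ≈ 23.2 s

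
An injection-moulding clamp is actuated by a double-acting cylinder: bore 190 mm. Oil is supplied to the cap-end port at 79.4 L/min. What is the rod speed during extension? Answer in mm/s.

Cap-side area A_cap = π/4 × (190 mm)² = 28350 mm^2
v = Q / A

v ≈ 46.7 mm/s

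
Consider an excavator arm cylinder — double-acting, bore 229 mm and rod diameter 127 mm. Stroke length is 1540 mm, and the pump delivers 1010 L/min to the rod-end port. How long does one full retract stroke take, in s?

Rod-side annular area A_ann = π/4 × (229² − 127²) = 28520 mm^2
Swept volume V = A × L; t = V / Q = A·L / Q

t ≈ 2.61 s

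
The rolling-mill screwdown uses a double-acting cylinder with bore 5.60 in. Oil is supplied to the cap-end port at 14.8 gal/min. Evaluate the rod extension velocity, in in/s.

v ≈ 2.31 in/s

Cap-side area A_cap = π/4 × (5.60 in)² = 24.63 in^2
v = Q / A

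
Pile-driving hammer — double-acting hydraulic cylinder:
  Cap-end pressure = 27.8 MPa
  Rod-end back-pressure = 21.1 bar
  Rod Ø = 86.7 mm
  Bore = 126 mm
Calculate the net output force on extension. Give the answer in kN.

Cap-side area A_cap = π/4 × (126 mm)² = 12470 mm^2
Rod-side annular area A_ann = π/4 × (126² − 86.7²) = 6565 mm^2
Net thrust = P_cap·A_cap − P_rod·A_ann = 346.6 kN − 13.85 kN

F ≈ 333 kN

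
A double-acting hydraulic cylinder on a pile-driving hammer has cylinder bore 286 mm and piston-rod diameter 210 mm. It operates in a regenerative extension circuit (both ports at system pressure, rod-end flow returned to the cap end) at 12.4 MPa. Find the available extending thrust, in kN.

F ≈ 429 kN

With equal pressure on both faces, forces on the annular region cancel; the net push is pressure × rod cross-section.
Rod cross-section A_rod = π/4 × (210 mm)² = 34640 mm^2
F = P × A_rod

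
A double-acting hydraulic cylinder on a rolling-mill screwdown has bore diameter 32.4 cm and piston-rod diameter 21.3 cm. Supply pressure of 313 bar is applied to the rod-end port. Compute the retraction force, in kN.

F ≈ 1470 kN

Rod-side annular area A_ann = π/4 × (32.4² − 21.3²) = 468.2 cm^2
On retraction the pressure acts on the annular area (bore minus rod).
F = P × A_ann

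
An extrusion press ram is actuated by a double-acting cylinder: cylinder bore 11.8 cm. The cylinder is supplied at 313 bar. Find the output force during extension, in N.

Cap-side area A_cap = π/4 × (11.8 cm)² = 109.4 cm^2
F = P × A_cap = 313 bar × A_cap

F ≈ 3.42e5 N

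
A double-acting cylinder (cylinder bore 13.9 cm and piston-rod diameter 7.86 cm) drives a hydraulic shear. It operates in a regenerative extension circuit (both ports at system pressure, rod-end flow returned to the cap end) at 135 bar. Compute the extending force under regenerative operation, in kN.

F ≈ 65.5 kN

With equal pressure on both faces, forces on the annular region cancel; the net push is pressure × rod cross-section.
Rod cross-section A_rod = π/4 × (7.86 cm)² = 48.52 cm^2
F = P × A_rod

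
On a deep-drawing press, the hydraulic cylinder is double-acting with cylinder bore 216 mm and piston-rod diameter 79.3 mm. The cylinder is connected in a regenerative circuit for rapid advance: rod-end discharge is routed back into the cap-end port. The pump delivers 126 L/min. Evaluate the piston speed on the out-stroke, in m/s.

v ≈ 0.425 m/s

In regeneration the rod-end outflow joins the pump flow into the cap end, so the net volume the pump must supply per unit advance equals the rod cross-section area.
Rod cross-section A_rod = π/4 × (79.3 mm)² = 4939 mm^2
v = Q_pump / A_rod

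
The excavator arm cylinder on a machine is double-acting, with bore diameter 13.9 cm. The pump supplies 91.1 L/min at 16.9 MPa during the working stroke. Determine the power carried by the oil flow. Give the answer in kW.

W ≈ 25.7 kW

Hydraulic power = P × Q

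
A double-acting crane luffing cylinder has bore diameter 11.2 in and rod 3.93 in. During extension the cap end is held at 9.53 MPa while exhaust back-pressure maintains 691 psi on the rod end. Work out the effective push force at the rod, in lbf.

F ≈ 76500 lbf

Cap-side area A_cap = π/4 × (11.2 in)² = 98.52 in^2
Rod-side annular area A_ann = π/4 × (11.2² − 3.93²) = 86.39 in^2
Net thrust = P_cap·A_cap − P_rod·A_ann = 1.362e5 lbf − 59700 lbf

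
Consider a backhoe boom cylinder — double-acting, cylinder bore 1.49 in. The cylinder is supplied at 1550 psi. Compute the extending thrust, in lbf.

Cap-side area A_cap = π/4 × (1.49 in)² = 1.744 in^2
F = P × A_cap = 1550 psi × A_cap

F ≈ 2700 lbf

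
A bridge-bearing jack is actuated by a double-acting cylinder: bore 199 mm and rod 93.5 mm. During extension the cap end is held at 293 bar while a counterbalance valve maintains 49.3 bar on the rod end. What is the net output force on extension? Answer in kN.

Cap-side area A_cap = π/4 × (199 mm)² = 31100 mm^2
Rod-side annular area A_ann = π/4 × (199² − 93.5²) = 24240 mm^2
Net thrust = P_cap·A_cap − P_rod·A_ann = 911.3 kN − 119.5 kN

F ≈ 792 kN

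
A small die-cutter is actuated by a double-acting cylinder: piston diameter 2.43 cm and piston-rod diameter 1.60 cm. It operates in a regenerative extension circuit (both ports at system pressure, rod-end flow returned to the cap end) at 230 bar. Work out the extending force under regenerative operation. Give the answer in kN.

With equal pressure on both faces, forces on the annular region cancel; the net push is pressure × rod cross-section.
Rod cross-section A_rod = π/4 × (1.60 cm)² = 2.011 cm^2
F = P × A_rod

F ≈ 4.62 kN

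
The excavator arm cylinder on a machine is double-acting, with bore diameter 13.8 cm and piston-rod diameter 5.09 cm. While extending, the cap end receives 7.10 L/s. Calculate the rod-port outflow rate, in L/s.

Q_out ≈ 6.13 L/s

Cap-side area A_cap = π/4 × (13.8 cm)² = 149.6 cm^2
Rod-side annular area A_ann = π/4 × (13.8² − 5.09²) = 129.2 cm^2
Piston speed v = Q_in/A_cap; rod-end outflow Q_out = v × A_ann = Q_in × A_ann/A_cap.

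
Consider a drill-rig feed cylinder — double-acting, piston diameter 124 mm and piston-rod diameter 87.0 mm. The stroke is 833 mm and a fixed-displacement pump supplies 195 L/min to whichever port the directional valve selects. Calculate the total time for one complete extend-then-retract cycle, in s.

t ≈ 4.67 s

Cap-side area A_cap = π/4 × (124 mm)² = 12080 mm^2
Rod-side annular area A_ann = π/4 × (124² − 87.0²) = 6132 mm^2
t_ext = A_cap·L/Q = 3.095 s
t_ret = A_ann·L/Q = 1.572 s
t_cycle = t_ext + t_ret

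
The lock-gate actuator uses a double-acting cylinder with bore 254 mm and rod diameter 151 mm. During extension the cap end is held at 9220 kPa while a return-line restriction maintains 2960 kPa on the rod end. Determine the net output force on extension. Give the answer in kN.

F ≈ 370 kN

Cap-side area A_cap = π/4 × (254 mm)² = 50670 mm^2
Rod-side annular area A_ann = π/4 × (254² − 151²) = 32760 mm^2
Net thrust = P_cap·A_cap − P_rod·A_ann = 467.2 kN − 96.98 kN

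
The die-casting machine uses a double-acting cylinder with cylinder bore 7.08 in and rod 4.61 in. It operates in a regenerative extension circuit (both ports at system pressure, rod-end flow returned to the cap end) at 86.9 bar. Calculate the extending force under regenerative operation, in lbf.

F ≈ 21000 lbf

With equal pressure on both faces, forces on the annular region cancel; the net push is pressure × rod cross-section.
Rod cross-section A_rod = π/4 × (4.61 in)² = 16.69 in^2
F = P × A_rod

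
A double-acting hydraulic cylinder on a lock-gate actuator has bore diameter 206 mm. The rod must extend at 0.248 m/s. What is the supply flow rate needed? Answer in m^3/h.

Q ≈ 29.8 m^3/h

Cap-side area A_cap = π/4 × (206 mm)² = 33330 mm^2
Q = A × v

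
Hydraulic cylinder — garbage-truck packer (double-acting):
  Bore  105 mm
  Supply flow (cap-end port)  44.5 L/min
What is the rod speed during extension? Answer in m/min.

Cap-side area A_cap = π/4 × (105 mm)² = 8659 mm^2
v = Q / A

v ≈ 5.14 m/min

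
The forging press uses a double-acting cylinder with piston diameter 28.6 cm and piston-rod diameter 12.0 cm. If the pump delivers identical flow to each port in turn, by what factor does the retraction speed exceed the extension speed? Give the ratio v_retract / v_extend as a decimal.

v_ret/v_ext ≈ 1.21

Cap-side area A_cap = π/4 × (28.6 cm)² = 642.4 cm^2
Rod-side annular area A_ann = π/4 × (28.6² − 12.0²) = 529.3 cm^2
For equal Q, v ∝ 1/A, so v_ret/v_ext = A_cap/A_ann.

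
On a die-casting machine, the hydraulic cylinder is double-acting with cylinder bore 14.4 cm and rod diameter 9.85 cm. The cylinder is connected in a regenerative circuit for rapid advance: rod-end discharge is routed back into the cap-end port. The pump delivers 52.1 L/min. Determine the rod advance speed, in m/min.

v ≈ 6.84 m/min

In regeneration the rod-end outflow joins the pump flow into the cap end, so the net volume the pump must supply per unit advance equals the rod cross-section area.
Rod cross-section A_rod = π/4 × (9.85 cm)² = 76.20 cm^2
v = Q_pump / A_rod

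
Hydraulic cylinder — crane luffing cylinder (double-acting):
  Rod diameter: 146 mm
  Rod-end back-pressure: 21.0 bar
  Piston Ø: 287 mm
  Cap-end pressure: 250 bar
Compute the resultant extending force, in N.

F ≈ 1.52e6 N

Cap-side area A_cap = π/4 × (287 mm)² = 64690 mm^2
Rod-side annular area A_ann = π/4 × (287² − 146²) = 47950 mm^2
Net thrust = P_cap·A_cap − P_rod·A_ann = 1.617e6 N − 1.007e5 N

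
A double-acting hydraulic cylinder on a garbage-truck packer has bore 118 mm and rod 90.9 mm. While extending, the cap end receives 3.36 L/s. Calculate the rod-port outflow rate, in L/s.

Q_out ≈ 1.37 L/s

Cap-side area A_cap = π/4 × (118 mm)² = 10940 mm^2
Rod-side annular area A_ann = π/4 × (118² − 90.9²) = 4446 mm^2
Piston speed v = Q_in/A_cap; rod-end outflow Q_out = v × A_ann = Q_in × A_ann/A_cap.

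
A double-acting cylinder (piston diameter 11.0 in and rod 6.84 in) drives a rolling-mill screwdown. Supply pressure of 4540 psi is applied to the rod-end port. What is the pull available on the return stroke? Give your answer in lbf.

F ≈ 2.65e5 lbf

Rod-side annular area A_ann = π/4 × (11.0² − 6.84²) = 58.29 in^2
On retraction the pressure acts on the annular area (bore minus rod).
F = P × A_ann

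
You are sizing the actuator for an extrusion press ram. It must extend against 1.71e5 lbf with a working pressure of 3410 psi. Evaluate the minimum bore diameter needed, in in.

D ≈ 7.99 in

Extension force acts on the full piston face: F = P × (π/4)D².
D = √(4F / (πP)) = √(4 × 1.71e5 lbf / (π × 3410 psi))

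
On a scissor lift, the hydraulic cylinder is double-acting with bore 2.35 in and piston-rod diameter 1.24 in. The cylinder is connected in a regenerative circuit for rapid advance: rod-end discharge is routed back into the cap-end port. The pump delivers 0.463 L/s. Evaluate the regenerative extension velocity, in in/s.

v ≈ 23.4 in/s

In regeneration the rod-end outflow joins the pump flow into the cap end, so the net volume the pump must supply per unit advance equals the rod cross-section area.
Rod cross-section A_rod = π/4 × (1.24 in)² = 1.208 in^2
v = Q_pump / A_rod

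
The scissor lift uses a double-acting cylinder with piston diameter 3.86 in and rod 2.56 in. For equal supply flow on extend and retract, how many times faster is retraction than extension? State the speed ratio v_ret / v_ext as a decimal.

Cap-side area A_cap = π/4 × (3.86 in)² = 11.70 in^2
Rod-side annular area A_ann = π/4 × (3.86² − 2.56²) = 6.555 in^2
For equal Q, v ∝ 1/A, so v_ret/v_ext = A_cap/A_ann.

v_ret/v_ext ≈ 1.79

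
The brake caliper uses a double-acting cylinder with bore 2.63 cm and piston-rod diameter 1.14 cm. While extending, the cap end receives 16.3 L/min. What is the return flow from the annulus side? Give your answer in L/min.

Q_out ≈ 13.2 L/min

Cap-side area A_cap = π/4 × (2.63 cm)² = 5.433 cm^2
Rod-side annular area A_ann = π/4 × (2.63² − 1.14²) = 4.412 cm^2
Piston speed v = Q_in/A_cap; rod-end outflow Q_out = v × A_ann = Q_in × A_ann/A_cap.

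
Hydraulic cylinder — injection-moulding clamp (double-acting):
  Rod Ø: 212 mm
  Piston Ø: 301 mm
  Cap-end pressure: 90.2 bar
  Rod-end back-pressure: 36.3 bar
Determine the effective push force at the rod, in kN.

F ≈ 512 kN

Cap-side area A_cap = π/4 × (301 mm)² = 71160 mm^2
Rod-side annular area A_ann = π/4 × (301² − 212²) = 35860 mm^2
Net thrust = P_cap·A_cap − P_rod·A_ann = 641.8 kN − 130.2 kN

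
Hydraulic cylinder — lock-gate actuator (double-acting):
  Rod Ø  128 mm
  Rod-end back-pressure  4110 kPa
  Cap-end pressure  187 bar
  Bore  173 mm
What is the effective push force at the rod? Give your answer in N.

F ≈ 3.96e5 N

Cap-side area A_cap = π/4 × (173 mm)² = 23510 mm^2
Rod-side annular area A_ann = π/4 × (173² − 128²) = 10640 mm^2
Net thrust = P_cap·A_cap − P_rod·A_ann = 4.396e5 N − 43720 N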